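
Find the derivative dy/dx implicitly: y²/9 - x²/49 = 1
Differentiate the relation implicitly: treat y = y(x) and apply the chain rule, so every y-derivative picks up a y' = dy/dx factor.

With everything moved to the left-hand side, differentiate term by term:
  d/dx[-x^2/49] = -2x/49
  d/dx[y^2/9] = 2y·y'/9
  d/dx[-1] = 0

Separating the contributions that come from x directly and those that come through y:
  without y':      -2x/49
  multiplying y':  2y/9

so (-2x/49) + (2y/9)·y' = 0, and therefore
  dy/dx = -(-2x/49)/(2y/9) = 9x/(49y)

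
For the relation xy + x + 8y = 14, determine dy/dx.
Take d/dx of both sides. Since y is implicitly a function of x, the chain rule attaches a y' = dy/dx factor whenever we differentiate through y.

Set F(x, y) = (left side) − (right side), so the curve is F = 0. Differentiating each term of F:
  d/dx[xy] = x·y' + y
  d/dx[x] = 1
  d/dx[8y] = 8·y'
  d/dx[-14] = 0

Collecting, the y'-free part is the partial derivative in x and the y' coefficient is the partial derivative in y:
  ∂F/∂x = y + 1
  ∂F/∂y = x + 8

so d/dx[F(x, y(x))] = ∂F/∂x + (∂F/∂y)·y' = 0. Rearranging,
  dy/dx = -(∂F/∂x)/(∂F/∂y) = -(y + 1)/(x + 8) = (-y - 1)/(x + 8)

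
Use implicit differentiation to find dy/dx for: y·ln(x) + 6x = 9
Differentiate the relation implicitly: treat y = y(x) and apply the chain rule, so every y-derivative picks up a y' = dy/dx factor.

With everything moved to the left-hand side, differentiate term by term:
  d/dx[6x] = 6
  d/dx[y·ln(x)] = y'·ln(x) + y/x
  d/dx[-9] = 0

Separating the contributions that come from x directly and those that come through y:
  without y':      6 + y/x
  multiplying y':  ln(x)

so (6 + y/x) + (ln(x))·y' = 0, and therefore
  dy/dx = -(6 + y/x)/(ln(x))
        = -((6x + y)/x)/(ln(x)) = (-6x - y)/(x·ln(x))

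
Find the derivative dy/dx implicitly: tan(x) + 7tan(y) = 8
Differentiate both sides with respect to x, treating y as y(x). By the chain rule, any term containing y contributes a factor of y' = dy/dx when we differentiate it.

Move every term to one side and write the relation as F(x, y) = 0. Term by term,
  d/dx[tan(x)] = tan(x)^2 + 1
  d/dx[7tan(y)] = 7·y'(tan(y)^2 + 1)
  d/dx[-8] = 0

The pieces without y' make up ∂F/∂x and the coefficient of y' is ∂F/∂y:
  ∂F/∂x = tan(x)^2 + 1,
  ∂F/∂y = 7tan(y)^2 + 7.

Since d/dx[F] = ∂F/∂x + (∂F/∂y)·y' = 0, solve for y':
  (∂F/∂y)·y' = -∂F/∂x
  dy/dx = -(∂F/∂x)/(∂F/∂y) = -(tan(x)^2 + 1)/(7tan(y)^2 + 7) = -cos(y)^2/(7cos(x)^2)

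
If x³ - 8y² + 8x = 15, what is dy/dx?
Apply d/dx to both sides, remembering that y depends on x. Each occurrence of y therefore brings in a y' = dy/dx via the chain rule.

With F(x, y) equal to the left-hand side minus the right, differentiate F term by term:
  d/dx[x^3] = 3x^2
  d/dx[8x] = 8
  d/dx[-8y^2] = -16y·y'
  d/dx[-15] = 0
Adding these up, d/dx[F] = 0 becomes
  (3x^2 + 8) + (-16y)·y' = 0,
so isolating y',
  dy/dx = -(3x^2 + 8)/(-16y) = (3x^2 + 8)/(16y)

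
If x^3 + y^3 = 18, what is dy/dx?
Differentiate both sides with respect to x, treating y as y(x). By the chain rule, any term containing y contributes a factor of y' = dy/dx when we differentiate it.

Move every term to one side and write the relation as F(x, y) = 0. Term by term,
  d/dx[x^3] = 3x^2
  d/dx[y^3] = 3y^2·y'
  d/dx[-18] = 0

The pieces without y' make up ∂F/∂x and the coefficient of y' is ∂F/∂y:
  ∂F/∂x = 3x^2,
  ∂F/∂y = 3y^2.

Since d/dx[F] = ∂F/∂x + (∂F/∂y)·y' = 0, solve for y':
  (∂F/∂y)·y' = -∂F/∂x
  dy/dx = -(∂F/∂x)/(∂F/∂y) = -(3x^2)/(3y^2) = -x^2/y^2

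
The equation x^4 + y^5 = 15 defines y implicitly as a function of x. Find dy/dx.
Take d/dx of both sides. Since y is implicitly a function of x, the chain rule attaches a y' = dy/dx factor whenever we differentiate through y.

Set F(x, y) = (left side) − (right side), so the curve is F = 0. Differentiating each term of F:
  d/dx[x^4] = 4x^3
  d/dx[y^5] = 5y^4·y'
  d/dx[-15] = 0

Collecting, the y'-free part is the partial derivative in x and the y' coefficient is the partial derivative in y:
  ∂F/∂x = 4x^3
  ∂F/∂y = 5y^4

so d/dx[F(x, y(x))] = ∂F/∂x + (∂F/∂y)·y' = 0. Rearranging,
  dy/dx = -(∂F/∂x)/(∂F/∂y) = -(4x^3)/(5y^4) = -4x^3/(5y^4)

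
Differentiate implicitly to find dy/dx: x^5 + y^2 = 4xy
Take d/dx of both sides. Since y is implicitly a function of x, the chain rule attaches a y' = dy/dx factor whenever we differentiate through y.

Set F(x, y) = (left side) − (right side), so the curve is F = 0. Differentiating each term of F:
  d/dx[x^5] = 5x^4
  d/dx[-4xy] = -4x·y' - 4y
  d/dx[y^2] = 2y·y'

Collecting, the y'-free part is the partial derivative in x and the y' coefficient is the partial derivative in y:
  ∂F/∂x = 5x^4 - 4y
  ∂F/∂y = -4x + 2y

so d/dx[F(x, y(x))] = ∂F/∂x + (∂F/∂y)·y' = 0. Rearranging,
  dy/dx = -(∂F/∂x)/(∂F/∂y) = -(5x^4 - 4y)/(-4x + 2y) = (5x^4 - 4y)/(2(2x - y))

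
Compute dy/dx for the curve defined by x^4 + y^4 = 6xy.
Differentiate both sides with respect to x, treating y as y(x). By the chain rule, any term containing y contributes a factor of y' = dy/dx when we differentiate it.

Move every term to one side and write the relation as F(x, y) = 0. Term by term,
  d/dx[x^4] = 4x^3
  d/dx[-6xy] = -6x·y' - 6y
  d/dx[y^4] = 4y^3·y'

The pieces without y' make up ∂F/∂x and the coefficient of y' is ∂F/∂y:
  ∂F/∂x = 4x^3 - 6y,
  ∂F/∂y = -6x + 4y^3.

Since d/dx[F] = ∂F/∂x + (∂F/∂y)·y' = 0, solve for y':
  (∂F/∂y)·y' = -∂F/∂x
  dy/dx = -(∂F/∂x)/(∂F/∂y) = -(4x^3 - 6y)/(-6x + 4y^3) = (2x^3 - 3y)/(3x - 2y^3)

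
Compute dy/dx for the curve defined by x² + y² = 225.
Take d/dx of both sides. Since y is implicitly a function of x, the chain rule attaches a y' = dy/dx factor whenever we differentiate through y.

Set F(x, y) = (left side) − (right side), so the curve is F = 0. Differentiating each term of F:
  d/dx[x^2] = 2x
  d/dx[y^2] = 2y·y'
  d/dx[-225] = 0

Collecting, the y'-free part is the partial derivative in x and the y' coefficient is the partial derivative in y:
  ∂F/∂x = 2x
  ∂F/∂y = 2y

so d/dx[F(x, y(x))] = ∂F/∂x + (∂F/∂y)·y' = 0. Rearranging,
  dy/dx = -(∂F/∂x)/(∂F/∂y) = -(2x)/(2y) = -x/y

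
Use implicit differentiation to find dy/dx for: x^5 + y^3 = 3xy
Take d/dx of both sides. Since y is implicitly a function of x, the chain rule attaches a y' = dy/dx factor whenever we differentiate through y.

Set F(x, y) = (left side) − (right side), so the curve is F = 0. Differentiating each term of F:
  d/dx[x^5] = 5x^4
  d/dx[-3xy] = -3x·y' - 3y
  d/dx[y^3] = 3y^2·y'

Collecting, the y'-free part is the partial derivative in x and the y' coefficient is the partial derivative in y:
  ∂F/∂x = 5x^4 - 3y
  ∂F/∂y = -3x + 3y^2

so d/dx[F(x, y(x))] = ∂F/∂x + (∂F/∂y)·y' = 0. Rearranging,
  dy/dx = -(∂F/∂x)/(∂F/∂y) = -(5x^4 - 3y)/(-3x + 3y^2) = (5x^4/3 - y)/(x - y^2)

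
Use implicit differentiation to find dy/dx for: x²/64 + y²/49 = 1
Differentiate the relation implicitly: treat y = y(x) and apply the chain rule, so every y-derivative picks up a y' = dy/dx factor.

With everything moved to the left-hand side, differentiate term by term:
  d/dx[x^2/64] = x/32
  d/dx[y^2/49] = 2y·y'/49
  d/dx[-1] = 0

Separating the contributions that come from x directly and those that come through y:
  without y':      x/32
  multiplying y':  2y/49

so (x/32) + (2y/49)·y' = 0, and therefore
  dy/dx = -(x/32)/(2y/49) = -49x/(64y)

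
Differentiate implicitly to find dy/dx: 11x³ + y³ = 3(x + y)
Differentiate the relation implicitly: treat y = y(x) and apply the chain rule, so every y-derivative picks up a y' = dy/dx factor.

With everything moved to the left-hand side, differentiate term by term:
  d/dx[11x^3] = 33x^2
  d/dx[-3x] = -3
  d/dx[y^3] = 3y^2·y'
  d/dx[-3y] = -3·y'

Separating the contributions that come from x directly and those that come through y:
  without y':      33x^2 - 3
  multiplying y':  3y^2 - 3

so (33x^2 - 3) + (3y^2 - 3)·y' = 0, and therefore
  dy/dx = -(33x^2 - 3)/(3y^2 - 3) = (1 - 11x^2)/(y^2 - 1)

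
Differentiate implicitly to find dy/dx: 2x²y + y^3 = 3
Take d/dx of both sides. Since y is implicitly a function of x, the chain rule attaches a y' = dy/dx factor whenever we differentiate through y.

Set F(x, y) = (left side) − (right side), so the curve is F = 0. Differentiating each term of F:
  d/dx[2x^2y] = 2x^2·y' + 4xy
  d/dx[y^3] = 3y^2·y'
  d/dx[-3] = 0

Collecting, the y'-free part is the partial derivative in x and the y' coefficient is the partial derivative in y:
  ∂F/∂x = 4xy
  ∂F/∂y = 2x^2 + 3y^2

so d/dx[F(x, y(x))] = ∂F/∂x + (∂F/∂y)·y' = 0. Rearranging,
  dy/dx = -(∂F/∂x)/(∂F/∂y) = -(4xy)/(2x^2 + 3y^2) = -4xy/(2x^2 + 3y^2)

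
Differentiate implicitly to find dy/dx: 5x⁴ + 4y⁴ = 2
Differentiate the relation implicitly: treat y = y(x) and apply the chain rule, so every y-derivative picks up a y' = dy/dx factor.

With everything moved to the left-hand side, differentiate term by term:
  d/dx[5x^4] = 20x^3
  d/dx[4y^4] = 16y^3·y'
  d/dx[-2] = 0

Separating the contributions that come from x directly and those that come through y:
  without y':      20x^3
  multiplying y':  16y^3

so (20x^3) + (16y^3)·y' = 0, and therefore
  dy/dx = -(20x^3)/(16y^3) = -5x^3/(4y^3)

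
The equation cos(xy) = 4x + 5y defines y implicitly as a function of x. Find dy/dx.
Apply d/dx to both sides, remembering that y depends on x. Each occurrence of y therefore brings in a y' = dy/dx via the chain rule.

With F(x, y) equal to the left-hand side minus the right, differentiate F term by term:
  d/dx[-4x] = -4
  d/dx[-5y] = -5·y'
  d/dx[cos(xy)] = -(x·y' + y)·sin(xy)
Adding these up, d/dx[F] = 0 becomes
  (-y·sin(xy) - 4) + (-x·sin(xy) - 5)·y' = 0,
so isolating y',
  dy/dx = -(-y·sin(xy) - 4)/(-x·sin(xy) - 5) = -(y·sin(xy) + 4)/(x·sin(xy) + 5)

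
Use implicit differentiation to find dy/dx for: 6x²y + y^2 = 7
Take d/dx of both sides. Since y is implicitly a function of x, the chain rule attaches a y' = dy/dx factor whenever we differentiate through y.

Set F(x, y) = (left side) − (right side), so the curve is F = 0. Differentiating each term of F:
  d/dx[6x^2y] = 6x^2·y' + 12xy
  d/dx[y^2] = 2y·y'
  d/dx[-7] = 0

Collecting, the y'-free part is the partial derivative in x and the y' coefficient is the partial derivative in y:
  ∂F/∂x = 12xy
  ∂F/∂y = 6x^2 + 2y

so d/dx[F(x, y(x))] = ∂F/∂x + (∂F/∂y)·y' = 0. Rearranging,
  dy/dx = -(∂F/∂x)/(∂F/∂y) = -(12xy)/(6x^2 + 2y) = -6xy/(3x^2 + y)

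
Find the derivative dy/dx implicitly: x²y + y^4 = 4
Apply d/dx to both sides, remembering that y depends on x. Each occurrence of y therefore brings in a y' = dy/dx via the chain rule.

With F(x, y) equal to the left-hand side minus the right, differentiate F term by term:
  d/dx[x^2y] = x^2·y' + 2xy
  d/dx[y^4] = 4y^3·y'
  d/dx[-4] = 0
Adding these up, d/dx[F] = 0 becomes
  (2xy) + (x^2 + 4y^3)·y' = 0,
so isolating y',
  dy/dx = -(2xy)/(x^2 + 4y^3) = -2xy/(x^2 + 4y^3)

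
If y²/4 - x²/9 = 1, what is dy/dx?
Take d/dx of both sides. Since y is implicitly a function of x, the chain rule attaches a y' = dy/dx factor whenever we differentiate through y.

Set F(x, y) = (left side) − (right side), so the curve is F = 0. Differentiating each term of F:
  d/dx[-x^2/9] = -2x/9
  d/dx[y^2/4] = y·y'/2
  d/dx[-1] = 0

Collecting, the y'-free part is the partial derivative in x and the y' coefficient is the partial derivative in y:
  ∂F/∂x = -2x/9
  ∂F/∂y = y/2

so d/dx[F(x, y(x))] = ∂F/∂x + (∂F/∂y)·y' = 0. Rearranging,
  dy/dx = -(∂F/∂x)/(∂F/∂y) = -(-2x/9)/(y/2) = 4x/(9y)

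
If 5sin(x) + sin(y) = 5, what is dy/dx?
Differentiate both sides with respect to x, treating y as y(x). By the chain rule, any term containing y contributes a factor of y' = dy/dx when we differentiate it.

Move every term to one side and write the relation as F(x, y) = 0. Term by term,
  d/dx[5sin(x)] = 5cos(x)
  d/dx[sin(y)] = y'·cos(y)
  d/dx[-5] = 0

The pieces without y' make up ∂F/∂x and the coefficient of y' is ∂F/∂y:
  ∂F/∂x = 5cos(x),
  ∂F/∂y = cos(y).

Since d/dx[F] = ∂F/∂x + (∂F/∂y)·y' = 0, solve for y':
  (∂F/∂y)·y' = -∂F/∂x
  dy/dx = -(∂F/∂x)/(∂F/∂y) = -(5cos(x))/(cos(y)) = -5cos(x)/cos(y)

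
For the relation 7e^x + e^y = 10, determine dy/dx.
Differentiate the relation implicitly: treat y = y(x) and apply the chain rule, so every y-derivative picks up a y' = dy/dx factor.

With everything moved to the left-hand side, differentiate term by term:
  d/dx[7e^(x)] = 7e^(x)
  d/dx[e^(y)] = y'·e^(y)
  d/dx[-10] = 0

Separating the contributions that come from x directly and those that come through y:
  without y':      7e^(x)
  multiplying y':  e^(y)

so (7e^(x)) + (e^(y))·y' = 0, and therefore
  dy/dx = -(7e^(x))/(e^(y)) = -7e^(x - y)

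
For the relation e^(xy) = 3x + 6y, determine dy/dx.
Apply d/dx to both sides, remembering that y depends on x. Each occurrence of y therefore brings in a y' = dy/dx via the chain rule.

With F(x, y) equal to the left-hand side minus the right, differentiate F term by term:
  d/dx[-3x] = -3
  d/dx[-6y] = -6·y'
  d/dx[e^(xy)] = (x·y' + y)·e^(xy)
Adding these up, d/dx[F] = 0 becomes
  (y·e^(xy) - 3) + (x·e^(xy) - 6)·y' = 0,
so isolating y',
  dy/dx = -(y·e^(xy) - 3)/(x·e^(xy) - 6) = (-y·e^(xy) + 3)/(x·e^(xy) - 6)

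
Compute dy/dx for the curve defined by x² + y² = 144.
Apply d/dx to both sides, remembering that y depends on x. Each occurrence of y therefore brings in a y' = dy/dx via the chain rule.

With F(x, y) equal to the left-hand side minus the right, differentiate F term by term:
  d/dx[x^2] = 2x
  d/dx[y^2] = 2y·y'
  d/dx[-144] = 0
Adding these up, d/dx[F] = 0 becomes
  (2x) + (2y)·y' = 0,
so isolating y',
  dy/dx = -(2x)/(2y) = -x/y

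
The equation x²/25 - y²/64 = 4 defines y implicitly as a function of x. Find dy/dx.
Differentiate both sides with respect to x, treating y as y(x). By the chain rule, any term containing y contributes a factor of y' = dy/dx when we differentiate it.

Move every term to one side and write the relation as F(x, y) = 0. Term by term,
  d/dx[x^2/25] = 2x/25
  d/dx[-y^2/64] = -y·y'/32
  d/dx[-4] = 0

The pieces without y' make up ∂F/∂x and the coefficient of y' is ∂F/∂y:
  ∂F/∂x = 2x/25,
  ∂F/∂y = -y/32.

Since d/dx[F] = ∂F/∂x + (∂F/∂y)·y' = 0, solve for y':
  (∂F/∂y)·y' = -∂F/∂x
  dy/dx = -(∂F/∂x)/(∂F/∂y) = -(2x/25)/(-y/32) = 64x/(25y)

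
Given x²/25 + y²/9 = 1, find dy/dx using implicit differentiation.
Apply d/dx to both sides, remembering that y depends on x. Each occurrence of y therefore brings in a y' = dy/dx via the chain rule.

With F(x, y) equal to the left-hand side minus the right, differentiate F term by term:
  d/dx[x^2/25] = 2x/25
  d/dx[y^2/9] = 2y·y'/9
  d/dx[-1] = 0
Adding these up, d/dx[F] = 0 becomes
  (2x/25) + (2y/9)·y' = 0,
so isolating y',
  dy/dx = -(2x/25)/(2y/9) = -9x/(25y)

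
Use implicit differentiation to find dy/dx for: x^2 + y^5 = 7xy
Differentiate both sides with respect to x, treating y as y(x). By the chain rule, any term containing y contributes a factor of y' = dy/dx when we differentiate it.

Move every term to one side and write the relation as F(x, y) = 0. Term by term,
  d/dx[x^2] = 2x
  d/dx[-7xy] = -7x·y' - 7y
  d/dx[y^5] = 5y^4·y'

The pieces without y' make up ∂F/∂x and the coefficient of y' is ∂F/∂y:
  ∂F/∂x = 2x - 7y,
  ∂F/∂y = -7x + 5y^4.

Since d/dx[F] = ∂F/∂x + (∂F/∂y)·y' = 0, solve for y':
  (∂F/∂y)·y' = -∂F/∂x
  dy/dx = -(∂F/∂x)/(∂F/∂y) = -(2x - 7y)/(-7x + 5y^4) = (2x - 7y)/(7x - 5y^4)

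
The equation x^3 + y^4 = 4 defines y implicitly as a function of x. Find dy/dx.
Take d/dx of both sides. Since y is implicitly a function of x, the chain rule attaches a y' = dy/dx factor whenever we differentiate through y.

Set F(x, y) = (left side) − (right side), so the curve is F = 0. Differentiating each term of F:
  d/dx[x^3] = 3x^2
  d/dx[y^4] = 4y^3·y'
  d/dx[-4] = 0

Collecting, the y'-free part is the partial derivative in x and the y' coefficient is the partial derivative in y:
  ∂F/∂x = 3x^2
  ∂F/∂y = 4y^3

so d/dx[F(x, y(x))] = ∂F/∂x + (∂F/∂y)·y' = 0. Rearranging,
  dy/dx = -(∂F/∂x)/(∂F/∂y) = -(3x^2)/(4y^3) = -3x^2/(4y^3)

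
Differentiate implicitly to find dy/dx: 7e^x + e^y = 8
Apply d/dx to both sides, remembering that y depends on x. Each occurrence of y therefore brings in a y' = dy/dx via the chain rule.

With F(x, y) equal to the left-hand side minus the right, differentiate F term by term:
  d/dx[7e^(x)] = 7e^(x)
  d/dx[e^(y)] = y'·e^(y)
  d/dx[-8] = 0
Adding these up, d/dx[F] = 0 becomes
  (7e^(x)) + (e^(y))·y' = 0,
so isolating y',
  dy/dx = -(7e^(x))/(e^(y)) = -7e^(x - y)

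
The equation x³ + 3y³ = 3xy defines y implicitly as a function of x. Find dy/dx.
Take d/dx of both sides. Since y is implicitly a function of x, the chain rule attaches a y' = dy/dx factor whenever we differentiate through y.

Set F(x, y) = (left side) − (right side), so the curve is F = 0. Differentiating each term of F:
  d/dx[x^3] = 3x^2
  d/dx[-3xy] = -3x·y' - 3y
  d/dx[3y^3] = 9y^2·y'

Collecting, the y'-free part is the partial derivative in x and the y' coefficient is the partial derivative in y:
  ∂F/∂x = 3x^2 - 3y
  ∂F/∂y = -3x + 9y^2

so d/dx[F(x, y(x))] = ∂F/∂x + (∂F/∂y)·y' = 0. Rearranging,
  dy/dx = -(∂F/∂x)/(∂F/∂y) = -(3x^2 - 3y)/(-3x + 9y^2) = (x^2 - y)/(x - 3y^2)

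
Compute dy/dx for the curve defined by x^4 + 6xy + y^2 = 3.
Differentiate both sides with respect to x, treating y as y(x). By the chain rule, any term containing y contributes a factor of y' = dy/dx when we differentiate it.

Move every term to one side and write the relation as F(x, y) = 0. Term by term,
  d/dx[x^4] = 4x^3
  d/dx[6xy] = 6x·y' + 6y
  d/dx[y^2] = 2y·y'
  d/dx[-3] = 0

The pieces without y' make up ∂F/∂x and the coefficient of y' is ∂F/∂y:
  ∂F/∂x = 4x^3 + 6y,
  ∂F/∂y = 6x + 2y.

Since d/dx[F] = ∂F/∂x + (∂F/∂y)·y' = 0, solve for y':
  (∂F/∂y)·y' = -∂F/∂x
  dy/dx = -(∂F/∂x)/(∂F/∂y) = -(4x^3 + 6y)/(6x + 2y) = (-2x^3 - 3y)/(3x + y)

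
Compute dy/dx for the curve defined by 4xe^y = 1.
Apply d/dx to both sides, remembering that y depends on x. Each occurrence of y therefore brings in a y' = dy/dx via the chain rule.

With F(x, y) equal to the left-hand side minus the right, differentiate F term by term:
  d/dx[4x·e^(y)] = 4x·y'·e^(y) + 4e^(y)
  d/dx[-1] = 0
Adding these up, d/dx[F] = 0 becomes
  (4e^(y)) + (4x·e^(y))·y' = 0,
so isolating y',
  dy/dx = -(4e^(y))/(4x·e^(y)) = -1/x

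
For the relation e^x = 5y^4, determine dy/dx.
Take d/dx of both sides. Since y is implicitly a function of x, the chain rule attaches a y' = dy/dx factor whenever we differentiate through y.

Set F(x, y) = (left side) − (right side), so the curve is F = 0. Differentiating each term of F:
  d/dx[-5y^4] = -20y^3·y'
  d/dx[e^(x)] = e^(x)

Collecting, the y'-free part is the partial derivative in x and the y' coefficient is the partial derivative in y:
  ∂F/∂x = e^(x)
  ∂F/∂y = -20y^3

so d/dx[F(x, y(x))] = ∂F/∂x + (∂F/∂y)·y' = 0. Rearranging,
  dy/dx = -(∂F/∂x)/(∂F/∂y) = -(e^(x))/(-20y^3) = e^(x)/(20y^3)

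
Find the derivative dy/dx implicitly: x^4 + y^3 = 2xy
Apply d/dx to both sides, remembering that y depends on x. Each occurrence of y therefore brings in a y' = dy/dx via the chain rule.

With F(x, y) equal to the left-hand side minus the right, differentiate F term by term:
  d/dx[x^4] = 4x^3
  d/dx[-2xy] = -2x·y' - 2y
  d/dx[y^3] = 3y^2·y'
Adding these up, d/dx[F] = 0 becomes
  (4x^3 - 2y) + (-2x + 3y^2)·y' = 0,
so isolating y',
  dy/dx = -(4x^3 - 2y)/(-2x + 3y^2) = 2(2x^3 - y)/(2x - 3y^2)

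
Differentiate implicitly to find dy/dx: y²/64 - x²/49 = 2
Differentiate the relation implicitly: treat y = y(x) and apply the chain rule, so every y-derivative picks up a y' = dy/dx factor.

With everything moved to the left-hand side, differentiate term by term:
  d/dx[-x^2/49] = -2x/49
  d/dx[y^2/64] = y·y'/32
  d/dx[-2] = 0

Separating the contributions that come from x directly and those that come through y:
  without y':      -2x/49
  multiplying y':  y/32

so (-2x/49) + (y/32)·y' = 0, and therefore
  dy/dx = -(-2x/49)/(y/32) = 64x/(49y)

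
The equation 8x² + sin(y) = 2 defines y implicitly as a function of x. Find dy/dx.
Take d/dx of both sides. Since y is implicitly a function of x, the chain rule attaches a y' = dy/dx factor whenever we differentiate through y.

Set F(x, y) = (left side) − (right side), so the curve is F = 0. Differentiating each term of F:
  d/dx[8x^2] = 16x
  d/dx[sin(y)] = y'·cos(y)
  d/dx[-2] = 0

Collecting, the y'-free part is the partial derivative in x and the y' coefficient is the partial derivative in y:
  ∂F/∂x = 16x
  ∂F/∂y = cos(y)

so d/dx[F(x, y(x))] = ∂F/∂x + (∂F/∂y)·y' = 0. Rearranging,
  dy/dx = -(∂F/∂x)/(∂F/∂y) = -(16x)/(cos(y)) = -16x/cos(y)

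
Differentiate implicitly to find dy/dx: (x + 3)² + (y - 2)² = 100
Differentiate the relation implicitly: treat y = y(x) and apply the chain rule, so every y-derivative picks up a y' = dy/dx factor.

With everything moved to the left-hand side, differentiate term by term:
  d/dx[(x + 3)^2] = 2x + 6
  d/dx[(y - 2)^2] = 2·y'(y - 2)
  d/dx[-100] = 0

Separating the contributions that come from x directly and those that come through y:
  without y':      2x + 6
  multiplying y':  2y - 4

so (2x + 6) + (2y - 4)·y' = 0, and therefore
  dy/dx = -(2x + 6)/(2y - 4) = (-x - 3)/(y - 2)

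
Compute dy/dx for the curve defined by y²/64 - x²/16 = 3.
Differentiate the relation implicitly: treat y = y(x) and apply the chain rule, so every y-derivative picks up a y' = dy/dx factor.

With everything moved to the left-hand side, differentiate term by term:
  d/dx[-x^2/16] = -x/8
  d/dx[y^2/64] = y·y'/32
  d/dx[-3] = 0

Separating the contributions that come from x directly and those that come through y:
  without y':      -x/8
  multiplying y':  y/32

so (-x/8) + (y/32)·y' = 0, and therefore
  dy/dx = -(-x/8)/(y/32) = 4x/y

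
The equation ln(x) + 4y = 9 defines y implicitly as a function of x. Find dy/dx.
Differentiate both sides with respect to x, treating y as y(x). By the chain rule, any term containing y contributes a factor of y' = dy/dx when we differentiate it.

Move every term to one side and write the relation as F(x, y) = 0. Term by term,
  d/dx[4y] = 4·y'
  d/dx[ln(x)] = 1/x
  d/dx[-9] = 0

The pieces without y' make up ∂F/∂x and the coefficient of y' is ∂F/∂y:
  ∂F/∂x = 1/x,
  ∂F/∂y = 4.

Since d/dx[F] = ∂F/∂x + (∂F/∂y)·y' = 0, solve for y':
  (∂F/∂y)·y' = -∂F/∂x
  dy/dx = -(∂F/∂x)/(∂F/∂y) = -(1/x)/(4) = -1/(4x)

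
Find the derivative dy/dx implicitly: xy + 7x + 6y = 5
Differentiate the relation implicitly: treat y = y(x) and apply the chain rule, so every y-derivative picks up a y' = dy/dx factor.

With everything moved to the left-hand side, differentiate term by term:
  d/dx[xy] = x·y' + y
  d/dx[7x] = 7
  d/dx[6y] = 6·y'
  d/dx[-5] = 0

Separating the contributions that come from x directly and those that come through y:
  without y':      y + 7
  multiplying y':  x + 6

so (y + 7) + (x + 6)·y' = 0, and therefore
  dy/dx = -(y + 7)/(x + 6) = (-y - 7)/(x + 6)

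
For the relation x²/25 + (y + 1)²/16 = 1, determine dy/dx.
Differentiate both sides with respect to x, treating y as y(x). By the chain rule, any term containing y contributes a factor of y' = dy/dx when we differentiate it.

Move every term to one side and write the relation as F(x, y) = 0. Term by term,
  d/dx[x^2/25] = 2x/25
  d/dx[(y + 1)^2/16] = y'(y + 1)/8
  d/dx[-1] = 0

The pieces without y' make up ∂F/∂x and the coefficient of y' is ∂F/∂y:
  ∂F/∂x = 2x/25,
  ∂F/∂y = y/8 + 1/8.

Since d/dx[F] = ∂F/∂x + (∂F/∂y)·y' = 0, solve for y':
  (∂F/∂y)·y' = -∂F/∂x
  dy/dx = -(∂F/∂x)/(∂F/∂y) = -(2x/25)/(y/8 + 1/8)
        = -(2x/25)/((y + 1)/8) = -16x/(25y + 25)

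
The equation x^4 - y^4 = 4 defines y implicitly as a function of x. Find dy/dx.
Apply d/dx to both sides, remembering that y depends on x. Each occurrence of y therefore brings in a y' = dy/dx via the chain rule.

With F(x, y) equal to the left-hand side minus the right, differentiate F term by term:
  d/dx[x^4] = 4x^3
  d/dx[-y^4] = -4y^3·y'
  d/dx[-4] = 0
Adding these up, d/dx[F] = 0 becomes
  (4x^3) + (-4y^3)·y' = 0,
so isolating y',
  dy/dx = -(4x^3)/(-4y^3) = x^3/y^3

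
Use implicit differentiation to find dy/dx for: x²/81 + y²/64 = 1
Differentiate both sides with respect to x, treating y as y(x). By the chain rule, any term containing y contributes a factor of y' = dy/dx when we differentiate it.

Move every term to one side and write the relation as F(x, y) = 0. Term by term,
  d/dx[x^2/81] = 2x/81
  d/dx[y^2/64] = y·y'/32
  d/dx[-1] = 0

The pieces without y' make up ∂F/∂x and the coefficient of y' is ∂F/∂y:
  ∂F/∂x = 2x/81,
  ∂F/∂y = y/32.

Since d/dx[F] = ∂F/∂x + (∂F/∂y)·y' = 0, solve for y':
  (∂F/∂y)·y' = -∂F/∂x
  dy/dx = -(∂F/∂x)/(∂F/∂y) = -(2x/81)/(y/32) = -64x/(81y)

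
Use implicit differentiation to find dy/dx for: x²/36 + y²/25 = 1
Take d/dx of both sides. Since y is implicitly a function of x, the chain rule attaches a y' = dy/dx factor whenever we differentiate through y.

Set F(x, y) = (left side) − (right side), so the curve is F = 0. Differentiating each term of F:
  d/dx[x^2/36] = x/18
  d/dx[y^2/25] = 2y·y'/25
  d/dx[-1] = 0

Collecting, the y'-free part is the partial derivative in x and the y' coefficient is the partial derivative in y:
  ∂F/∂x = x/18
  ∂F/∂y = 2y/25

so d/dx[F(x, y(x))] = ∂F/∂x + (∂F/∂y)·y' = 0. Rearranging,
  dy/dx = -(∂F/∂x)/(∂F/∂y) = -(x/18)/(2y/25) = -25x/(36y)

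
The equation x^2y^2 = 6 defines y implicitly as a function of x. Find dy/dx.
Differentiate the relation implicitly: treat y = y(x) and apply the chain rule, so every y-derivative picks up a y' = dy/dx factor.

With everything moved to the left-hand side, differentiate term by term:
  d/dx[x^2y^2] = 2x^2y·y' + 2xy^2
  d/dx[-6] = 0

Separating the contributions that come from x directly and those that come through y:
  without y':      2xy^2
  multiplying y':  2x^2y

so (2xy^2) + (2x^2y)·y' = 0, and therefore
  dy/dx = -(2xy^2)/(2x^2y) = -y/x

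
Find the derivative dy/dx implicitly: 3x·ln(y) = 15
Apply d/dx to both sides, remembering that y depends on x. Each occurrence of y therefore brings in a y' = dy/dx via the chain rule.

With F(x, y) equal to the left-hand side minus the right, differentiate F term by term:
  d/dx[3x·ln(y)] = 3x·y'/y + 3ln(y)
  d/dx[-15] = 0
Adding these up, d/dx[F] = 0 becomes
  (3ln(y)) + (3x/y)·y' = 0,
so isolating y',
  dy/dx = -(3ln(y))/(3x/y) = -y·ln(y)/x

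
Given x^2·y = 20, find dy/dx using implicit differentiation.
Take d/dx of both sides. Since y is implicitly a function of x, the chain rule attaches a y' = dy/dx factor whenever we differentiate through y.

Set F(x, y) = (left side) − (right side), so the curve is F = 0. Differentiating each term of F:
  d/dx[x^2y] = x^2·y' + 2xy
  d/dx[-20] = 0

Collecting, the y'-free part is the partial derivative in x and the y' coefficient is the partial derivative in y:
  ∂F/∂x = 2xy
  ∂F/∂y = x^2

so d/dx[F(x, y(x))] = ∂F/∂x + (∂F/∂y)·y' = 0. Rearranging,
  dy/dx = -(∂F/∂x)/(∂F/∂y) = -(2xy)/(x^2) = -2y/x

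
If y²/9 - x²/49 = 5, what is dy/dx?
Apply d/dx to both sides, remembering that y depends on x. Each occurrence of y therefore brings in a y' = dy/dx via the chain rule.

With F(x, y) equal to the left-hand side minus the right, differentiate F term by term:
  d/dx[-x^2/49] = -2x/49
  d/dx[y^2/9] = 2y·y'/9
  d/dx[-5] = 0
Adding these up, d/dx[F] = 0 becomes
  (-2x/49) + (2y/9)·y' = 0,
so isolating y',
  dy/dx = -(-2x/49)/(2y/9) = 9x/(49y)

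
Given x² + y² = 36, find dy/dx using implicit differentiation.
Differentiate both sides with respect to x, treating y as y(x). By the chain rule, any term containing y contributes a factor of y' = dy/dx when we differentiate it.

Move every term to one side and write the relation as F(x, y) = 0. Term by term,
  d/dx[x^2] = 2x
  d/dx[y^2] = 2y·y'
  d/dx[-36] = 0

The pieces without y' make up ∂F/∂x and the coefficient of y' is ∂F/∂y:
  ∂F/∂x = 2x,
  ∂F/∂y = 2y.

Since d/dx[F] = ∂F/∂x + (∂F/∂y)·y' = 0, solve for y':
  (∂F/∂y)·y' = -∂F/∂x
  dy/dx = -(∂F/∂x)/(∂F/∂y) = -(2x)/(2y) = -x/y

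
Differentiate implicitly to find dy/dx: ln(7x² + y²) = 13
Differentiate both sides with respect to x, treating y as y(x). By the chain rule, any term containing y contributes a factor of y' = dy/dx when we differentiate it.

Move every term to one side and write the relation as F(x, y) = 0. Term by term,
  d/dx[ln(7x^2 + y^2)] = (14x + 2y·y')/(7x^2 + y^2)
  d/dx[-13] = 0

The pieces without y' make up ∂F/∂x and the coefficient of y' is ∂F/∂y:
  ∂F/∂x = 14x/(7x^2 + y^2),
  ∂F/∂y = 2y/(7x^2 + y^2).

Since d/dx[F] = ∂F/∂x + (∂F/∂y)·y' = 0, solve for y':
  (∂F/∂y)·y' = -∂F/∂x
  dy/dx = -(∂F/∂x)/(∂F/∂y) = -(14x/(7x^2 + y^2))/(2y/(7x^2 + y^2)) = -7x/y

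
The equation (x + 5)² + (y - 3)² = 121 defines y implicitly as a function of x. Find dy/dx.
Differentiate both sides with respect to x, treating y as y(x). By the chain rule, any term containing y contributes a factor of y' = dy/dx when we differentiate it.

Move every term to one side and write the relation as F(x, y) = 0. Term by term,
  d/dx[(x + 5)^2] = 2x + 10
  d/dx[(y - 3)^2] = 2·y'(y - 3)
  d/dx[-121] = 0

The pieces without y' make up ∂F/∂x and the coefficient of y' is ∂F/∂y:
  ∂F/∂x = 2x + 10,
  ∂F/∂y = 2y - 6.

Since d/dx[F] = ∂F/∂x + (∂F/∂y)·y' = 0, solve for y':
  (∂F/∂y)·y' = -∂F/∂x
  dy/dx = -(∂F/∂x)/(∂F/∂y) = -(2x + 10)/(2y - 6) = (-x - 5)/(y - 3)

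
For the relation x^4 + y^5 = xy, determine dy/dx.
Differentiate the relation implicitly: treat y = y(x) and apply the chain rule, so every y-derivative picks up a y' = dy/dx factor.

With everything moved to the left-hand side, differentiate term by term:
  d/dx[x^4] = 4x^3
  d/dx[-xy] = -x·y' - y
  d/dx[y^5] = 5y^4·y'

Separating the contributions that come from x directly and those that come through y:
  without y':      4x^3 - y
  multiplying y':  -x + 5y^4

so (4x^3 - y) + (-x + 5y^4)·y' = 0, and therefore
  dy/dx = -(4x^3 - y)/(-x + 5y^4) = (4x^3 - y)/(x - 5y^4)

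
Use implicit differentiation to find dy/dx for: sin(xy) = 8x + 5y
Take d/dx of both sides. Since y is implicitly a function of x, the chain rule attaches a y' = dy/dx factor whenever we differentiate through y.

Set F(x, y) = (left side) − (right side), so the curve is F = 0. Differentiating each term of F:
  d/dx[-8x] = -8
  d/dx[-5y] = -5·y'
  d/dx[sin(xy)] = (x·y' + y)·cos(xy)

Collecting, the y'-free part is the partial derivative in x and the y' coefficient is the partial derivative in y:
  ∂F/∂x = y·cos(xy) - 8
  ∂F/∂y = x·cos(xy) - 5

so d/dx[F(x, y(x))] = ∂F/∂x + (∂F/∂y)·y' = 0. Rearranging,
  dy/dx = -(∂F/∂x)/(∂F/∂y) = -(y·cos(xy) - 8)/(x·cos(xy) - 5) = (-y·cos(xy) + 8)/(x·cos(xy) - 5)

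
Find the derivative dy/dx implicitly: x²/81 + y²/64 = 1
Differentiate both sides with respect to x, treating y as y(x). By the chain rule, any term containing y contributes a factor of y' = dy/dx when we differentiate it.

Move every term to one side and write the relation as F(x, y) = 0. Term by term,
  d/dx[x^2/81] = 2x/81
  d/dx[y^2/64] = y·y'/32
  d/dx[-1] = 0

The pieces without y' make up ∂F/∂x and the coefficient of y' is ∂F/∂y:
  ∂F/∂x = 2x/81,
  ∂F/∂y = y/32.

Since d/dx[F] = ∂F/∂x + (∂F/∂y)·y' = 0, solve for y':
  (∂F/∂y)·y' = -∂F/∂x
  dy/dx = -(∂F/∂x)/(∂F/∂y) = -(2x/81)/(y/32) = -64x/(81y)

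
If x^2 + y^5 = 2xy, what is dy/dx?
Apply d/dx to both sides, remembering that y depends on x. Each occurrence of y therefore brings in a y' = dy/dx via the chain rule.

With F(x, y) equal to the left-hand side minus the right, differentiate F term by term:
  d/dx[x^2] = 2x
  d/dx[-2xy] = -2x·y' - 2y
  d/dx[y^5] = 5y^4·y'
Adding these up, d/dx[F] = 0 becomes
  (2x - 2y) + (-2x + 5y^4)·y' = 0,
so isolating y',
  dy/dx = -(2x - 2y)/(-2x + 5y^4) = 2(x - y)/(2x - 5y^4)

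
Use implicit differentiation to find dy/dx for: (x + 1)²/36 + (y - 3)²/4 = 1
Differentiate both sides with respect to x, treating y as y(x). By the chain rule, any term containing y contributes a factor of y' = dy/dx when we differentiate it.

Move every term to one side and write the relation as F(x, y) = 0. Term by term,
  d/dx[(x + 1)^2/36] = x/18 + 1/18
  d/dx[(y - 3)^2/4] = y'(y - 3)/2
  d/dx[-1] = 0

The pieces without y' make up ∂F/∂x and the coefficient of y' is ∂F/∂y:
  ∂F/∂x = x/18 + 1/18,
  ∂F/∂y = y/2 - 3/2.

Since d/dx[F] = ∂F/∂x + (∂F/∂y)·y' = 0, solve for y':
  (∂F/∂y)·y' = -∂F/∂x
  dy/dx = -(∂F/∂x)/(∂F/∂y) = -(x/18 + 1/18)/(y/2 - 3/2)
        = -((x + 1)/18)/((y - 3)/2) = (-x - 1)/(9(y - 3))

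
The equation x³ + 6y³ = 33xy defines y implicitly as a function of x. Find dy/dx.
Take d/dx of both sides. Since y is implicitly a function of x, the chain rule attaches a y' = dy/dx factor whenever we differentiate through y.

Set F(x, y) = (left side) − (right side), so the curve is F = 0. Differentiating each term of F:
  d/dx[x^3] = 3x^2
  d/dx[-33xy] = -33x·y' - 33y
  d/dx[6y^3] = 18y^2·y'

Collecting, the y'-free part is the partial derivative in x and the y' coefficient is the partial derivative in y:
  ∂F/∂x = 3x^2 - 33y
  ∂F/∂y = -33x + 18y^2

so d/dx[F(x, y(x))] = ∂F/∂x + (∂F/∂y)·y' = 0. Rearranging,
  dy/dx = -(∂F/∂x)/(∂F/∂y) = -(3x^2 - 33y)/(-33x + 18y^2) = (x^2 - 11y)/(11x - 6y^2)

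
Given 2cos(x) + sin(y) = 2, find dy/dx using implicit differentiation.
Differentiate the relation implicitly: treat y = y(x) and apply the chain rule, so every y-derivative picks up a y' = dy/dx factor.

With everything moved to the left-hand side, differentiate term by term:
  d/dx[sin(y)] = y'·cos(y)
  d/dx[2cos(x)] = -2sin(x)
  d/dx[-2] = 0

Separating the contributions that come from x directly and those that come through y:
  without y':      -2sin(x)
  multiplying y':  cos(y)

so (-2sin(x)) + (cos(y))·y' = 0, and therefore
  dy/dx = -(-2sin(x))/(cos(y)) = 2sin(x)/cos(y)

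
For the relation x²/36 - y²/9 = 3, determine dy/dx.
Differentiate the relation implicitly: treat y = y(x) and apply the chain rule, so every y-derivative picks up a y' = dy/dx factor.

With everything moved to the left-hand side, differentiate term by term:
  d/dx[x^2/36] = x/18
  d/dx[-y^2/9] = -2y·y'/9
  d/dx[-3] = 0

Separating the contributions that come from x directly and those that come through y:
  without y':      x/18
  multiplying y':  -2y/9

so (x/18) + (-2y/9)·y' = 0, and therefore
  dy/dx = -(x/18)/(-2y/9) = x/(4y)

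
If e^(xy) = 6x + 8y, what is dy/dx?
Differentiate both sides with respect to x, treating y as y(x). By the chain rule, any term containing y contributes a factor of y' = dy/dx when we differentiate it.

Move every term to one side and write the relation as F(x, y) = 0. Term by term,
  d/dx[-6x] = -6
  d/dx[-8y] = -8·y'
  d/dx[e^(xy)] = (x·y' + y)·e^(xy)

The pieces without y' make up ∂F/∂x and the coefficient of y' is ∂F/∂y:
  ∂F/∂x = y·e^(xy) - 6,
  ∂F/∂y = x·e^(xy) - 8.

Since d/dx[F] = ∂F/∂x + (∂F/∂y)·y' = 0, solve for y':
  (∂F/∂y)·y' = -∂F/∂x
  dy/dx = -(∂F/∂x)/(∂F/∂y) = -(y·e^(xy) - 6)/(x·e^(xy) - 8) = (-y·e^(xy) + 6)/(x·e^(xy) - 8)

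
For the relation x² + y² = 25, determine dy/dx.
Take d/dx of both sides. Since y is implicitly a function of x, the chain rule attaches a y' = dy/dx factor whenever we differentiate through y.

Set F(x, y) = (left side) − (right side), so the curve is F = 0. Differentiating each term of F:
  d/dx[x^2] = 2x
  d/dx[y^2] = 2y·y'
  d/dx[-25] = 0

Collecting, the y'-free part is the partial derivative in x and the y' coefficient is the partial derivative in y:
  ∂F/∂x = 2x
  ∂F/∂y = 2y

so d/dx[F(x, y(x))] = ∂F/∂x + (∂F/∂y)·y' = 0. Rearranging,
  dy/dx = -(∂F/∂x)/(∂F/∂y) = -(2x)/(2y) = -x/y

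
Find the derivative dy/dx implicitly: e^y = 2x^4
Differentiate both sides with respect to x, treating y as y(x). By the chain rule, any term containing y contributes a factor of y' = dy/dx when we differentiate it.

Move every term to one side and write the relation as F(x, y) = 0. Term by term,
  d/dx[-2x^4] = -8x^3
  d/dx[e^(y)] = y'·e^(y)

The pieces without y' make up ∂F/∂x and the coefficient of y' is ∂F/∂y:
  ∂F/∂x = -8x^3,
  ∂F/∂y = e^(y).

Since d/dx[F] = ∂F/∂x + (∂F/∂y)·y' = 0, solve for y':
  (∂F/∂y)·y' = -∂F/∂x
  dy/dx = -(∂F/∂x)/(∂F/∂y) = -(-8x^3)/(e^(y)) = 8x^3e^(-y)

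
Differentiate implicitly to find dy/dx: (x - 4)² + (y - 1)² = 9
Take d/dx of both sides. Since y is implicitly a function of x, the chain rule attaches a y' = dy/dx factor whenever we differentiate through y.

Set F(x, y) = (left side) − (right side), so the curve is F = 0. Differentiating each term of F:
  d/dx[(x - 4)^2] = 2x - 8
  d/dx[(y - 1)^2] = 2·y'(y - 1)
  d/dx[-9] = 0

Collecting, the y'-free part is the partial derivative in x and the y' coefficient is the partial derivative in y:
  ∂F/∂x = 2x - 8
  ∂F/∂y = 2y - 2

so d/dx[F(x, y(x))] = ∂F/∂x + (∂F/∂y)·y' = 0. Rearranging,
  dy/dx = -(∂F/∂x)/(∂F/∂y) = -(2x - 8)/(2y - 2) = (4 - x)/(y - 1)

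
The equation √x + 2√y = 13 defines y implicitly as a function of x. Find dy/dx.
Differentiate both sides with respect to x, treating y as y(x). By the chain rule, any term containing y contributes a factor of y' = dy/dx when we differentiate it.

Move every term to one side and write the relation as F(x, y) = 0. Term by term,
  d/dx[√(x)] = 1/(2√(x))
  d/dx[2√(y)] = y'/√(y)
  d/dx[-13] = 0

The pieces without y' make up ∂F/∂x and the coefficient of y' is ∂F/∂y:
  ∂F/∂x = 1/(2√(x)),
  ∂F/∂y = 1/√(y).

Since d/dx[F] = ∂F/∂x + (∂F/∂y)·y' = 0, solve for y':
  (∂F/∂y)·y' = -∂F/∂x
  dy/dx = -(∂F/∂x)/(∂F/∂y) = -(1/(2√(x)))/(1/√(y)) = -√(y)/(2√(x))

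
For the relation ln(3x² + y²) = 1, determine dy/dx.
Differentiate the relation implicitly: treat y = y(x) and apply the chain rule, so every y-derivative picks up a y' = dy/dx factor.

With everything moved to the left-hand side, differentiate term by term:
  d/dx[ln(3x^2 + y^2)] = (6x + 2y·y')/(3x^2 + y^2)
  d/dx[-1] = 0

Separating the contributions that come from x directly and those that come through y:
  without y':      6x/(3x^2 + y^2)
  multiplying y':  2y/(3x^2 + y^2)

so (6x/(3x^2 + y^2)) + (2y/(3x^2 + y^2))·y' = 0, and therefore
  dy/dx = -(6x/(3x^2 + y^2))/(2y/(3x^2 + y^2)) = -3x/y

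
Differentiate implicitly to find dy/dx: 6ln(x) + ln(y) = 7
Take d/dx of both sides. Since y is implicitly a function of x, the chain rule attaches a y' = dy/dx factor whenever we differentiate through y.

Set F(x, y) = (left side) − (right side), so the curve is F = 0. Differentiating each term of F:
  d/dx[6ln(x)] = 6/x
  d/dx[ln(y)] = y'/y
  d/dx[-7] = 0

Collecting, the y'-free part is the partial derivative in x and the y' coefficient is the partial derivative in y:
  ∂F/∂x = 6/x
  ∂F/∂y = 1/y

so d/dx[F(x, y(x))] = ∂F/∂x + (∂F/∂y)·y' = 0. Rearranging,
  dy/dx = -(∂F/∂x)/(∂F/∂y) = -(6/x)/(1/y) = -6y/x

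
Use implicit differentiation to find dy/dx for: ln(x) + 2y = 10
Differentiate both sides with respect to x, treating y as y(x). By the chain rule, any term containing y contributes a factor of y' = dy/dx when we differentiate it.

Move every term to one side and write the relation as F(x, y) = 0. Term by term,
  d/dx[2y] = 2·y'
  d/dx[ln(x)] = 1/x
  d/dx[-10] = 0

The pieces without y' make up ∂F/∂x and the coefficient of y' is ∂F/∂y:
  ∂F/∂x = 1/x,
  ∂F/∂y = 2.

Since d/dx[F] = ∂F/∂x + (∂F/∂y)·y' = 0, solve for y':
  (∂F/∂y)·y' = -∂F/∂x
  dy/dx = -(∂F/∂x)/(∂F/∂y) = -(1/x)/(2) = -1/(2x)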